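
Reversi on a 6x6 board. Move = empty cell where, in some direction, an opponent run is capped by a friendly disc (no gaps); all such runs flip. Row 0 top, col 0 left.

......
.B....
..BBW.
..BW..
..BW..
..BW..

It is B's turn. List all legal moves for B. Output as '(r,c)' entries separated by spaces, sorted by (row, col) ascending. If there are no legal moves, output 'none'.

Answer: (1,5) (2,5) (3,4) (4,4) (5,4)

Derivation:
(1,3): no bracket -> illegal
(1,4): no bracket -> illegal
(1,5): flips 2 -> legal
(2,5): flips 1 -> legal
(3,4): flips 2 -> legal
(3,5): no bracket -> illegal
(4,4): flips 2 -> legal
(5,4): flips 2 -> legal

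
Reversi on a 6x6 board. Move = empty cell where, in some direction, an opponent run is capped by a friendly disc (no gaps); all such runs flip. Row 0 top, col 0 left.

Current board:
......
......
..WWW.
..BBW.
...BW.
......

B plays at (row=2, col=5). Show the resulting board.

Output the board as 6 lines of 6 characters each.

Answer: ......
......
..WWWB
..BBB.
...BW.
......

Derivation:
Place B at (2,5); scan 8 dirs for brackets.
Dir NW: first cell '.' (not opp) -> no flip
Dir N: first cell '.' (not opp) -> no flip
Dir NE: edge -> no flip
Dir W: opp run (2,4) (2,3) (2,2), next='.' -> no flip
Dir E: edge -> no flip
Dir SW: opp run (3,4) capped by B -> flip
Dir S: first cell '.' (not opp) -> no flip
Dir SE: edge -> no flip
All flips: (3,4)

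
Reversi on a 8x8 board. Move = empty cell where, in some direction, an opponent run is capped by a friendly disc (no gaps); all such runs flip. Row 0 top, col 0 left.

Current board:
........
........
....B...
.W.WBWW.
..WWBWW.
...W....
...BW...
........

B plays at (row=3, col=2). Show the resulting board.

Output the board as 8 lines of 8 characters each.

Answer: ........
........
....B...
.WBBBWW.
..WWBWW.
...W....
...BW...
........

Derivation:
Place B at (3,2); scan 8 dirs for brackets.
Dir NW: first cell '.' (not opp) -> no flip
Dir N: first cell '.' (not opp) -> no flip
Dir NE: first cell '.' (not opp) -> no flip
Dir W: opp run (3,1), next='.' -> no flip
Dir E: opp run (3,3) capped by B -> flip
Dir SW: first cell '.' (not opp) -> no flip
Dir S: opp run (4,2), next='.' -> no flip
Dir SE: opp run (4,3), next='.' -> no flip
All flips: (3,3)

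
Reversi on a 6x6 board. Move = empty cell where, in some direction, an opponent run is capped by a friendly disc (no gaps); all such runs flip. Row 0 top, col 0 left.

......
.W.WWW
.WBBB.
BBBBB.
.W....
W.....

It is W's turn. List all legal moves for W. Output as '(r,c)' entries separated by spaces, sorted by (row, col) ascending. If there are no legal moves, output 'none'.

(1,2): no bracket -> illegal
(2,0): no bracket -> illegal
(2,5): flips 3 -> legal
(3,5): flips 1 -> legal
(4,0): flips 2 -> legal
(4,2): flips 2 -> legal
(4,3): flips 3 -> legal
(4,4): flips 4 -> legal
(4,5): no bracket -> illegal

Answer: (2,5) (3,5) (4,0) (4,2) (4,3) (4,4)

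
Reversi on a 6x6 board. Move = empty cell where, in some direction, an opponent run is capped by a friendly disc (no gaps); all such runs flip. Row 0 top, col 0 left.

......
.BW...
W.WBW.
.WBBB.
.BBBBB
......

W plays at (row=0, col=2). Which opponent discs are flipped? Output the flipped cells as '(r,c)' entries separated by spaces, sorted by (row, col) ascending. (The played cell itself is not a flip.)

Answer: (1,1)

Derivation:
Dir NW: edge -> no flip
Dir N: edge -> no flip
Dir NE: edge -> no flip
Dir W: first cell '.' (not opp) -> no flip
Dir E: first cell '.' (not opp) -> no flip
Dir SW: opp run (1,1) capped by W -> flip
Dir S: first cell 'W' (not opp) -> no flip
Dir SE: first cell '.' (not opp) -> no flip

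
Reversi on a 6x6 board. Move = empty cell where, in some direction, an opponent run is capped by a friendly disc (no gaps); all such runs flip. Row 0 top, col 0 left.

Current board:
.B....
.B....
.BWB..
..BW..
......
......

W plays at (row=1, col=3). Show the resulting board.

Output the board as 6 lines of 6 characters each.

Place W at (1,3); scan 8 dirs for brackets.
Dir NW: first cell '.' (not opp) -> no flip
Dir N: first cell '.' (not opp) -> no flip
Dir NE: first cell '.' (not opp) -> no flip
Dir W: first cell '.' (not opp) -> no flip
Dir E: first cell '.' (not opp) -> no flip
Dir SW: first cell 'W' (not opp) -> no flip
Dir S: opp run (2,3) capped by W -> flip
Dir SE: first cell '.' (not opp) -> no flip
All flips: (2,3)

Answer: .B....
.B.W..
.BWW..
..BW..
......
......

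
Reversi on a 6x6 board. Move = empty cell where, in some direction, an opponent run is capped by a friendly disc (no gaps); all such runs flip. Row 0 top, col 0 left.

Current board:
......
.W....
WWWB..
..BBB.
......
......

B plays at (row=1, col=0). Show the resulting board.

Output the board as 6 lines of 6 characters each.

Answer: ......
BW....
WBWB..
..BBB.
......
......

Derivation:
Place B at (1,0); scan 8 dirs for brackets.
Dir NW: edge -> no flip
Dir N: first cell '.' (not opp) -> no flip
Dir NE: first cell '.' (not opp) -> no flip
Dir W: edge -> no flip
Dir E: opp run (1,1), next='.' -> no flip
Dir SW: edge -> no flip
Dir S: opp run (2,0), next='.' -> no flip
Dir SE: opp run (2,1) capped by B -> flip
All flips: (2,1)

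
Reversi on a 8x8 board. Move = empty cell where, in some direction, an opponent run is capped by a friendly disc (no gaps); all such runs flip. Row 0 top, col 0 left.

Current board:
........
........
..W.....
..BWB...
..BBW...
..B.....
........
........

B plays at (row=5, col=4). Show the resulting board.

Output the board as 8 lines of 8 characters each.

Answer: ........
........
..W.....
..BWB...
..BBB...
..B.B...
........
........

Derivation:
Place B at (5,4); scan 8 dirs for brackets.
Dir NW: first cell 'B' (not opp) -> no flip
Dir N: opp run (4,4) capped by B -> flip
Dir NE: first cell '.' (not opp) -> no flip
Dir W: first cell '.' (not opp) -> no flip
Dir E: first cell '.' (not opp) -> no flip
Dir SW: first cell '.' (not opp) -> no flip
Dir S: first cell '.' (not opp) -> no flip
Dir SE: first cell '.' (not opp) -> no flip
All flips: (4,4)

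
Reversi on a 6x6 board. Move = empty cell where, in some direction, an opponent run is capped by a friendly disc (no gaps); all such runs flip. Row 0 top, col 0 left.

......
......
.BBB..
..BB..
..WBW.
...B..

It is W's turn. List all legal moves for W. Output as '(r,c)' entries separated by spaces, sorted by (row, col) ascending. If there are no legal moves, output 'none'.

(1,0): no bracket -> illegal
(1,1): flips 2 -> legal
(1,2): flips 2 -> legal
(1,3): no bracket -> illegal
(1,4): no bracket -> illegal
(2,0): no bracket -> illegal
(2,4): flips 1 -> legal
(3,0): no bracket -> illegal
(3,1): no bracket -> illegal
(3,4): no bracket -> illegal
(4,1): no bracket -> illegal
(5,2): no bracket -> illegal
(5,4): no bracket -> illegal

Answer: (1,1) (1,2) (2,4)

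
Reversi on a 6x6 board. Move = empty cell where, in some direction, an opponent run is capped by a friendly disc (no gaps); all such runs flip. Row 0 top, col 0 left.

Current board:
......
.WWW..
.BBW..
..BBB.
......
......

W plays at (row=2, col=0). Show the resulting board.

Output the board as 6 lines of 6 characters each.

Answer: ......
.WWW..
WWWW..
..BBB.
......
......

Derivation:
Place W at (2,0); scan 8 dirs for brackets.
Dir NW: edge -> no flip
Dir N: first cell '.' (not opp) -> no flip
Dir NE: first cell 'W' (not opp) -> no flip
Dir W: edge -> no flip
Dir E: opp run (2,1) (2,2) capped by W -> flip
Dir SW: edge -> no flip
Dir S: first cell '.' (not opp) -> no flip
Dir SE: first cell '.' (not opp) -> no flip
All flips: (2,1) (2,2)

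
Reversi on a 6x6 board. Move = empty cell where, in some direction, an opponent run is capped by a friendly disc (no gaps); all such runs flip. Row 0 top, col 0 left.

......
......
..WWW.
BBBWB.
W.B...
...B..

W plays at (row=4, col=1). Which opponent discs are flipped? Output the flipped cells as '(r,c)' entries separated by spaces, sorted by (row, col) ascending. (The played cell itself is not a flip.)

Answer: (3,2)

Derivation:
Dir NW: opp run (3,0), next=edge -> no flip
Dir N: opp run (3,1), next='.' -> no flip
Dir NE: opp run (3,2) capped by W -> flip
Dir W: first cell 'W' (not opp) -> no flip
Dir E: opp run (4,2), next='.' -> no flip
Dir SW: first cell '.' (not opp) -> no flip
Dir S: first cell '.' (not opp) -> no flip
Dir SE: first cell '.' (not opp) -> no flip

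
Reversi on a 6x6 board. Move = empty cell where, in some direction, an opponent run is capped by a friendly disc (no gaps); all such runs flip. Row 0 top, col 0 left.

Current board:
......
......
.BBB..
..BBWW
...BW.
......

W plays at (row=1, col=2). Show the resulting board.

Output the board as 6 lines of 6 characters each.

Answer: ......
..W...
.BBW..
..BBWW
...BW.
......

Derivation:
Place W at (1,2); scan 8 dirs for brackets.
Dir NW: first cell '.' (not opp) -> no flip
Dir N: first cell '.' (not opp) -> no flip
Dir NE: first cell '.' (not opp) -> no flip
Dir W: first cell '.' (not opp) -> no flip
Dir E: first cell '.' (not opp) -> no flip
Dir SW: opp run (2,1), next='.' -> no flip
Dir S: opp run (2,2) (3,2), next='.' -> no flip
Dir SE: opp run (2,3) capped by W -> flip
All flips: (2,3)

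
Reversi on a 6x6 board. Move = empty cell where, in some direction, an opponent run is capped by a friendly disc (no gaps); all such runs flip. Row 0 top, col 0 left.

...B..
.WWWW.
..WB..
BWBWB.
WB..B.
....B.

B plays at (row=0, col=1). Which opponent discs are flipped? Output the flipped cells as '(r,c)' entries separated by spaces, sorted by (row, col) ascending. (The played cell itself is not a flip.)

Dir NW: edge -> no flip
Dir N: edge -> no flip
Dir NE: edge -> no flip
Dir W: first cell '.' (not opp) -> no flip
Dir E: first cell '.' (not opp) -> no flip
Dir SW: first cell '.' (not opp) -> no flip
Dir S: opp run (1,1), next='.' -> no flip
Dir SE: opp run (1,2) capped by B -> flip

Answer: (1,2)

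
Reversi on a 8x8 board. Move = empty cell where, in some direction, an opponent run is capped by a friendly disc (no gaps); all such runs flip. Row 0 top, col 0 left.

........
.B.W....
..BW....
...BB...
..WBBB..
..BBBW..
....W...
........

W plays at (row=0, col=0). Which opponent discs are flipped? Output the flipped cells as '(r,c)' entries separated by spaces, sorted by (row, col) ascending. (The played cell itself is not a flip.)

Dir NW: edge -> no flip
Dir N: edge -> no flip
Dir NE: edge -> no flip
Dir W: edge -> no flip
Dir E: first cell '.' (not opp) -> no flip
Dir SW: edge -> no flip
Dir S: first cell '.' (not opp) -> no flip
Dir SE: opp run (1,1) (2,2) (3,3) (4,4) capped by W -> flip

Answer: (1,1) (2,2) (3,3) (4,4)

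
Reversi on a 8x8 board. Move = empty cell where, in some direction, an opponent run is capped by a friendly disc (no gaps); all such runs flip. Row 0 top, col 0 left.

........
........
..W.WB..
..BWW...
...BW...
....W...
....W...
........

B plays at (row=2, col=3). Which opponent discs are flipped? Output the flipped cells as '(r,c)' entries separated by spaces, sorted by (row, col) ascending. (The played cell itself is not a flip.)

Answer: (2,4) (3,3)

Derivation:
Dir NW: first cell '.' (not opp) -> no flip
Dir N: first cell '.' (not opp) -> no flip
Dir NE: first cell '.' (not opp) -> no flip
Dir W: opp run (2,2), next='.' -> no flip
Dir E: opp run (2,4) capped by B -> flip
Dir SW: first cell 'B' (not opp) -> no flip
Dir S: opp run (3,3) capped by B -> flip
Dir SE: opp run (3,4), next='.' -> no flip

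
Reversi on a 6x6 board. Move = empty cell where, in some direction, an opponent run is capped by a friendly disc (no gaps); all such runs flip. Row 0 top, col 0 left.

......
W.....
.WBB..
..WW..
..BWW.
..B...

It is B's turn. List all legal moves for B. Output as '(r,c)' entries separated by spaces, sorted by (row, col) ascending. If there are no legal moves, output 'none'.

Answer: (2,0) (2,4) (3,4) (4,1) (4,5) (5,3) (5,5)

Derivation:
(0,0): no bracket -> illegal
(0,1): no bracket -> illegal
(1,1): no bracket -> illegal
(1,2): no bracket -> illegal
(2,0): flips 1 -> legal
(2,4): flips 1 -> legal
(3,0): no bracket -> illegal
(3,1): no bracket -> illegal
(3,4): flips 1 -> legal
(3,5): no bracket -> illegal
(4,1): flips 1 -> legal
(4,5): flips 2 -> legal
(5,3): flips 2 -> legal
(5,4): no bracket -> illegal
(5,5): flips 2 -> legal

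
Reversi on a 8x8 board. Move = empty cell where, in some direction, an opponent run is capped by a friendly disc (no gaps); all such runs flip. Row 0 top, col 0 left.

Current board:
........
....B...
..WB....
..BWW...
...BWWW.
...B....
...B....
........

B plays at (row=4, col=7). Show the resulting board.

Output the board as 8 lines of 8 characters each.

Answer: ........
....B...
..WB....
..BWW...
...BBBBB
...B....
...B....
........

Derivation:
Place B at (4,7); scan 8 dirs for brackets.
Dir NW: first cell '.' (not opp) -> no flip
Dir N: first cell '.' (not opp) -> no flip
Dir NE: edge -> no flip
Dir W: opp run (4,6) (4,5) (4,4) capped by B -> flip
Dir E: edge -> no flip
Dir SW: first cell '.' (not opp) -> no flip
Dir S: first cell '.' (not opp) -> no flip
Dir SE: edge -> no flip
All flips: (4,4) (4,5) (4,6)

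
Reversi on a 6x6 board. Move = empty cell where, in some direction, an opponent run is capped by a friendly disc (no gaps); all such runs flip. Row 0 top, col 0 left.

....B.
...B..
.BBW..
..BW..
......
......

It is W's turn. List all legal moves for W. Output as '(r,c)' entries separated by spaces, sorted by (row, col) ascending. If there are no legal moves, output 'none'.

(0,2): no bracket -> illegal
(0,3): flips 1 -> legal
(0,5): no bracket -> illegal
(1,0): no bracket -> illegal
(1,1): flips 1 -> legal
(1,2): no bracket -> illegal
(1,4): no bracket -> illegal
(1,5): no bracket -> illegal
(2,0): flips 2 -> legal
(2,4): no bracket -> illegal
(3,0): no bracket -> illegal
(3,1): flips 1 -> legal
(4,1): flips 1 -> legal
(4,2): no bracket -> illegal
(4,3): no bracket -> illegal

Answer: (0,3) (1,1) (2,0) (3,1) (4,1)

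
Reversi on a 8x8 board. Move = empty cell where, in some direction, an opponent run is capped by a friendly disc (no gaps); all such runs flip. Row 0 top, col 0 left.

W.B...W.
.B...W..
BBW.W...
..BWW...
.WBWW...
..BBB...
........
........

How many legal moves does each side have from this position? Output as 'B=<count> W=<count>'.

Answer: B=10 W=9

Derivation:
-- B to move --
(0,1): no bracket -> illegal
(0,4): no bracket -> illegal
(0,5): no bracket -> illegal
(0,7): no bracket -> illegal
(1,0): no bracket -> illegal
(1,2): flips 1 -> legal
(1,3): no bracket -> illegal
(1,4): flips 3 -> legal
(1,6): no bracket -> illegal
(1,7): no bracket -> illegal
(2,3): flips 3 -> legal
(2,5): flips 2 -> legal
(2,6): no bracket -> illegal
(3,0): flips 1 -> legal
(3,1): no bracket -> illegal
(3,5): flips 3 -> legal
(4,0): flips 1 -> legal
(4,5): flips 2 -> legal
(5,0): flips 1 -> legal
(5,1): no bracket -> illegal
(5,5): flips 3 -> legal
B mobility = 10
-- W to move --
(0,1): no bracket -> illegal
(0,3): no bracket -> illegal
(1,0): flips 2 -> legal
(1,2): no bracket -> illegal
(1,3): no bracket -> illegal
(2,3): flips 1 -> legal
(3,0): no bracket -> illegal
(3,1): flips 1 -> legal
(4,5): no bracket -> illegal
(5,1): flips 1 -> legal
(5,5): no bracket -> illegal
(6,1): flips 1 -> legal
(6,2): flips 4 -> legal
(6,3): flips 2 -> legal
(6,4): flips 1 -> legal
(6,5): flips 1 -> legal
W mobility = 9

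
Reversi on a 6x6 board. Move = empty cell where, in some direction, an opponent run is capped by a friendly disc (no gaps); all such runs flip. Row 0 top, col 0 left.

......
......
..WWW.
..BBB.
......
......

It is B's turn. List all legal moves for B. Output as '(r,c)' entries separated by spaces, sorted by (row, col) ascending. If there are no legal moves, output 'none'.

(1,1): flips 1 -> legal
(1,2): flips 2 -> legal
(1,3): flips 1 -> legal
(1,4): flips 2 -> legal
(1,5): flips 1 -> legal
(2,1): no bracket -> illegal
(2,5): no bracket -> illegal
(3,1): no bracket -> illegal
(3,5): no bracket -> illegal

Answer: (1,1) (1,2) (1,3) (1,4) (1,5)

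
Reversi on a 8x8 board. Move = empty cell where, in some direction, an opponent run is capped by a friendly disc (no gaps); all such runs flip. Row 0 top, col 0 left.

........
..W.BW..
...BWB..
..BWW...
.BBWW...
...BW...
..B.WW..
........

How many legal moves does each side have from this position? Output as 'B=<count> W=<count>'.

-- B to move --
(0,1): flips 1 -> legal
(0,2): no bracket -> illegal
(0,3): no bracket -> illegal
(0,4): no bracket -> illegal
(0,5): flips 1 -> legal
(0,6): flips 3 -> legal
(1,1): no bracket -> illegal
(1,3): no bracket -> illegal
(1,6): flips 1 -> legal
(2,1): no bracket -> illegal
(2,2): no bracket -> illegal
(2,6): no bracket -> illegal
(3,5): flips 3 -> legal
(4,5): flips 3 -> legal
(5,2): flips 2 -> legal
(5,5): flips 1 -> legal
(5,6): no bracket -> illegal
(6,3): no bracket -> illegal
(6,6): no bracket -> illegal
(7,3): no bracket -> illegal
(7,4): flips 5 -> legal
(7,5): flips 1 -> legal
(7,6): flips 3 -> legal
B mobility = 11
-- W to move --
(0,3): no bracket -> illegal
(0,4): flips 1 -> legal
(0,5): no bracket -> illegal
(1,3): flips 2 -> legal
(1,6): flips 1 -> legal
(2,1): flips 1 -> legal
(2,2): flips 1 -> legal
(2,6): flips 1 -> legal
(3,0): no bracket -> illegal
(3,1): flips 3 -> legal
(3,5): flips 1 -> legal
(3,6): no bracket -> illegal
(4,0): flips 2 -> legal
(5,0): no bracket -> illegal
(5,1): flips 1 -> legal
(5,2): flips 1 -> legal
(6,1): no bracket -> illegal
(6,3): flips 1 -> legal
(7,1): flips 2 -> legal
(7,2): no bracket -> illegal
(7,3): no bracket -> illegal
W mobility = 13

Answer: B=11 W=13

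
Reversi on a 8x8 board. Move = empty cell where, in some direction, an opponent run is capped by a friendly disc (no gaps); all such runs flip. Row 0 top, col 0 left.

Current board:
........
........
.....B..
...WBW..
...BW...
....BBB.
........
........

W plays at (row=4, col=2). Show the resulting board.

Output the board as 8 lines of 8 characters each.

Answer: ........
........
.....B..
...WBW..
..WWW...
....BBB.
........
........

Derivation:
Place W at (4,2); scan 8 dirs for brackets.
Dir NW: first cell '.' (not opp) -> no flip
Dir N: first cell '.' (not opp) -> no flip
Dir NE: first cell 'W' (not opp) -> no flip
Dir W: first cell '.' (not opp) -> no flip
Dir E: opp run (4,3) capped by W -> flip
Dir SW: first cell '.' (not opp) -> no flip
Dir S: first cell '.' (not opp) -> no flip
Dir SE: first cell '.' (not opp) -> no flip
All flips: (4,3)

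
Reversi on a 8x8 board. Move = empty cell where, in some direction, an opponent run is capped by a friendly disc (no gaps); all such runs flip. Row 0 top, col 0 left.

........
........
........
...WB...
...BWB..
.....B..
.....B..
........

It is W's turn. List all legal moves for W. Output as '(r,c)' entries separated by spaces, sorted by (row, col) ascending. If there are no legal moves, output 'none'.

(2,3): no bracket -> illegal
(2,4): flips 1 -> legal
(2,5): no bracket -> illegal
(3,2): no bracket -> illegal
(3,5): flips 1 -> legal
(3,6): no bracket -> illegal
(4,2): flips 1 -> legal
(4,6): flips 1 -> legal
(5,2): no bracket -> illegal
(5,3): flips 1 -> legal
(5,4): no bracket -> illegal
(5,6): no bracket -> illegal
(6,4): no bracket -> illegal
(6,6): flips 1 -> legal
(7,4): no bracket -> illegal
(7,5): no bracket -> illegal
(7,6): no bracket -> illegal

Answer: (2,4) (3,5) (4,2) (4,6) (5,3) (6,6)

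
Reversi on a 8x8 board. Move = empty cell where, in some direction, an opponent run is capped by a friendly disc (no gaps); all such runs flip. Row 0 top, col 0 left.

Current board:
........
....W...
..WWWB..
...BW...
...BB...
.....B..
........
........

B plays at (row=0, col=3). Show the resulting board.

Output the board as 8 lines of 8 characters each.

Place B at (0,3); scan 8 dirs for brackets.
Dir NW: edge -> no flip
Dir N: edge -> no flip
Dir NE: edge -> no flip
Dir W: first cell '.' (not opp) -> no flip
Dir E: first cell '.' (not opp) -> no flip
Dir SW: first cell '.' (not opp) -> no flip
Dir S: first cell '.' (not opp) -> no flip
Dir SE: opp run (1,4) capped by B -> flip
All flips: (1,4)

Answer: ...B....
....B...
..WWWB..
...BW...
...BB...
.....B..
........
........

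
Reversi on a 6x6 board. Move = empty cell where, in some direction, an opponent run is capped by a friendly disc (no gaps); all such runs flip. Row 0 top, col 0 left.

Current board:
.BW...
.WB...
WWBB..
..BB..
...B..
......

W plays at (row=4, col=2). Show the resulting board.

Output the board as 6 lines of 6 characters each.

Place W at (4,2); scan 8 dirs for brackets.
Dir NW: first cell '.' (not opp) -> no flip
Dir N: opp run (3,2) (2,2) (1,2) capped by W -> flip
Dir NE: opp run (3,3), next='.' -> no flip
Dir W: first cell '.' (not opp) -> no flip
Dir E: opp run (4,3), next='.' -> no flip
Dir SW: first cell '.' (not opp) -> no flip
Dir S: first cell '.' (not opp) -> no flip
Dir SE: first cell '.' (not opp) -> no flip
All flips: (1,2) (2,2) (3,2)

Answer: .BW...
.WW...
WWWB..
..WB..
..WB..
......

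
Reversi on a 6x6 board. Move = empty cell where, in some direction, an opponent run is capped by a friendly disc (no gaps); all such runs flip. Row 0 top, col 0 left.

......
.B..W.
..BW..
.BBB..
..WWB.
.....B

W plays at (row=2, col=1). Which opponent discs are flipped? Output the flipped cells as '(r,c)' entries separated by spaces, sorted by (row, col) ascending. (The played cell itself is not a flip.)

Answer: (2,2) (3,2)

Derivation:
Dir NW: first cell '.' (not opp) -> no flip
Dir N: opp run (1,1), next='.' -> no flip
Dir NE: first cell '.' (not opp) -> no flip
Dir W: first cell '.' (not opp) -> no flip
Dir E: opp run (2,2) capped by W -> flip
Dir SW: first cell '.' (not opp) -> no flip
Dir S: opp run (3,1), next='.' -> no flip
Dir SE: opp run (3,2) capped by W -> flip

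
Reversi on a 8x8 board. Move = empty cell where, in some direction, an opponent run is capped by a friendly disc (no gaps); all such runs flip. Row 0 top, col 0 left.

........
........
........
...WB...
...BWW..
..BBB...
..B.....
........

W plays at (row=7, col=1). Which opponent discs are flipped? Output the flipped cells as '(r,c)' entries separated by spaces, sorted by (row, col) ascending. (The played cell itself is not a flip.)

Dir NW: first cell '.' (not opp) -> no flip
Dir N: first cell '.' (not opp) -> no flip
Dir NE: opp run (6,2) (5,3) capped by W -> flip
Dir W: first cell '.' (not opp) -> no flip
Dir E: first cell '.' (not opp) -> no flip
Dir SW: edge -> no flip
Dir S: edge -> no flip
Dir SE: edge -> no flip

Answer: (5,3) (6,2)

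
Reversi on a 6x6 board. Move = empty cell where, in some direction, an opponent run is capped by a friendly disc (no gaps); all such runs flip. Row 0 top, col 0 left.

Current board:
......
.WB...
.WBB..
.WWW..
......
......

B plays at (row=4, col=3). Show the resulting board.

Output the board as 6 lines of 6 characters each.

Place B at (4,3); scan 8 dirs for brackets.
Dir NW: opp run (3,2) (2,1), next='.' -> no flip
Dir N: opp run (3,3) capped by B -> flip
Dir NE: first cell '.' (not opp) -> no flip
Dir W: first cell '.' (not opp) -> no flip
Dir E: first cell '.' (not opp) -> no flip
Dir SW: first cell '.' (not opp) -> no flip
Dir S: first cell '.' (not opp) -> no flip
Dir SE: first cell '.' (not opp) -> no flip
All flips: (3,3)

Answer: ......
.WB...
.WBB..
.WWB..
...B..
......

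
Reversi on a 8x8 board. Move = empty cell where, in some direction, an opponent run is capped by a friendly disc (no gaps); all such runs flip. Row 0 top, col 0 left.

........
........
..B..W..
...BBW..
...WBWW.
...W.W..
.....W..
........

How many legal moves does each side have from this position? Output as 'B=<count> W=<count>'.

Answer: B=10 W=3

Derivation:
-- B to move --
(1,4): no bracket -> illegal
(1,5): no bracket -> illegal
(1,6): flips 1 -> legal
(2,4): no bracket -> illegal
(2,6): flips 1 -> legal
(3,2): no bracket -> illegal
(3,6): flips 1 -> legal
(3,7): no bracket -> illegal
(4,2): flips 1 -> legal
(4,7): flips 2 -> legal
(5,2): flips 1 -> legal
(5,4): no bracket -> illegal
(5,6): flips 1 -> legal
(5,7): no bracket -> illegal
(6,2): flips 1 -> legal
(6,3): flips 2 -> legal
(6,4): no bracket -> illegal
(6,6): flips 1 -> legal
(7,4): no bracket -> illegal
(7,5): no bracket -> illegal
(7,6): no bracket -> illegal
B mobility = 10
-- W to move --
(1,1): flips 3 -> legal
(1,2): no bracket -> illegal
(1,3): no bracket -> illegal
(2,1): no bracket -> illegal
(2,3): flips 2 -> legal
(2,4): no bracket -> illegal
(3,1): no bracket -> illegal
(3,2): flips 2 -> legal
(4,2): no bracket -> illegal
(5,4): no bracket -> illegal
W mobility = 3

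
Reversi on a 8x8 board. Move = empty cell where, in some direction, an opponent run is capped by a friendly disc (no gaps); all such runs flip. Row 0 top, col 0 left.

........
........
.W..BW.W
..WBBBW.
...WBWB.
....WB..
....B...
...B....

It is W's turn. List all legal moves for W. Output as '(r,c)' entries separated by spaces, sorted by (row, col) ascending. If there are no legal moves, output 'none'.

Answer: (1,4) (2,3) (4,7) (5,6) (6,5) (7,4)

Derivation:
(1,3): no bracket -> illegal
(1,4): flips 3 -> legal
(1,5): no bracket -> illegal
(2,2): no bracket -> illegal
(2,3): flips 3 -> legal
(2,6): no bracket -> illegal
(3,7): no bracket -> illegal
(4,2): no bracket -> illegal
(4,7): flips 1 -> legal
(5,3): no bracket -> illegal
(5,6): flips 2 -> legal
(5,7): no bracket -> illegal
(6,2): no bracket -> illegal
(6,3): no bracket -> illegal
(6,5): flips 1 -> legal
(6,6): no bracket -> illegal
(7,2): no bracket -> illegal
(7,4): flips 1 -> legal
(7,5): no bracket -> illegal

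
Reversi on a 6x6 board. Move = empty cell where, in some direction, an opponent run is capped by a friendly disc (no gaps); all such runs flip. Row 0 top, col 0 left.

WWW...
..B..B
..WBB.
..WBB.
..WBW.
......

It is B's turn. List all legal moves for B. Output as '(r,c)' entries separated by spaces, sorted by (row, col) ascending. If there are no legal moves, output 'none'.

(0,3): no bracket -> illegal
(1,0): no bracket -> illegal
(1,1): flips 1 -> legal
(1,3): no bracket -> illegal
(2,1): flips 2 -> legal
(3,1): flips 1 -> legal
(3,5): no bracket -> illegal
(4,1): flips 2 -> legal
(4,5): flips 1 -> legal
(5,1): flips 1 -> legal
(5,2): flips 3 -> legal
(5,3): no bracket -> illegal
(5,4): flips 1 -> legal
(5,5): flips 1 -> legal

Answer: (1,1) (2,1) (3,1) (4,1) (4,5) (5,1) (5,2) (5,4) (5,5)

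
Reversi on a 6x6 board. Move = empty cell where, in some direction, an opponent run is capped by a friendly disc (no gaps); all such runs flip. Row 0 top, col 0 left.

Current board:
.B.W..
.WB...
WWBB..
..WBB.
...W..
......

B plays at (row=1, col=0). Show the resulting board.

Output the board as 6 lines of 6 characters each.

Place B at (1,0); scan 8 dirs for brackets.
Dir NW: edge -> no flip
Dir N: first cell '.' (not opp) -> no flip
Dir NE: first cell 'B' (not opp) -> no flip
Dir W: edge -> no flip
Dir E: opp run (1,1) capped by B -> flip
Dir SW: edge -> no flip
Dir S: opp run (2,0), next='.' -> no flip
Dir SE: opp run (2,1) (3,2) (4,3), next='.' -> no flip
All flips: (1,1)

Answer: .B.W..
BBB...
WWBB..
..WBB.
...W..
......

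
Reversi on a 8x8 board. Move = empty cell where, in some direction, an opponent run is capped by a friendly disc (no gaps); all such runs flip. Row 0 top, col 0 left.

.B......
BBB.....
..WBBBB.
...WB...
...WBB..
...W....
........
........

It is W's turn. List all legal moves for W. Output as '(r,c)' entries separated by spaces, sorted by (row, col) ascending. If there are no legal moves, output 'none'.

(0,0): flips 1 -> legal
(0,2): flips 1 -> legal
(0,3): no bracket -> illegal
(1,3): flips 1 -> legal
(1,4): no bracket -> illegal
(1,5): flips 1 -> legal
(1,6): flips 2 -> legal
(1,7): no bracket -> illegal
(2,0): no bracket -> illegal
(2,1): no bracket -> illegal
(2,7): flips 4 -> legal
(3,2): no bracket -> illegal
(3,5): flips 2 -> legal
(3,6): no bracket -> illegal
(3,7): no bracket -> illegal
(4,6): flips 2 -> legal
(5,4): no bracket -> illegal
(5,5): flips 1 -> legal
(5,6): no bracket -> illegal

Answer: (0,0) (0,2) (1,3) (1,5) (1,6) (2,7) (3,5) (4,6) (5,5)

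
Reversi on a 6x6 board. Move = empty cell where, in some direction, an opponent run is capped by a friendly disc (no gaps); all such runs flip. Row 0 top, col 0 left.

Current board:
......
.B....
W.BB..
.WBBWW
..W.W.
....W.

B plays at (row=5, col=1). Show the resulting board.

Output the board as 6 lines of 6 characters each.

Place B at (5,1); scan 8 dirs for brackets.
Dir NW: first cell '.' (not opp) -> no flip
Dir N: first cell '.' (not opp) -> no flip
Dir NE: opp run (4,2) capped by B -> flip
Dir W: first cell '.' (not opp) -> no flip
Dir E: first cell '.' (not opp) -> no flip
Dir SW: edge -> no flip
Dir S: edge -> no flip
Dir SE: edge -> no flip
All flips: (4,2)

Answer: ......
.B....
W.BB..
.WBBWW
..B.W.
.B..W.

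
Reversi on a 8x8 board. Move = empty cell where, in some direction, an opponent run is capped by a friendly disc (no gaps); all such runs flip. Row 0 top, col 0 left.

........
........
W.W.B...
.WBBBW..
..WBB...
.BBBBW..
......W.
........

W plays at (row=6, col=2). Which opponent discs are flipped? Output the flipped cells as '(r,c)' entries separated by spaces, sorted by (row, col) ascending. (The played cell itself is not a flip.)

Answer: (4,4) (5,2) (5,3)

Derivation:
Dir NW: opp run (5,1), next='.' -> no flip
Dir N: opp run (5,2) capped by W -> flip
Dir NE: opp run (5,3) (4,4) capped by W -> flip
Dir W: first cell '.' (not opp) -> no flip
Dir E: first cell '.' (not opp) -> no flip
Dir SW: first cell '.' (not opp) -> no flip
Dir S: first cell '.' (not opp) -> no flip
Dir SE: first cell '.' (not opp) -> no flip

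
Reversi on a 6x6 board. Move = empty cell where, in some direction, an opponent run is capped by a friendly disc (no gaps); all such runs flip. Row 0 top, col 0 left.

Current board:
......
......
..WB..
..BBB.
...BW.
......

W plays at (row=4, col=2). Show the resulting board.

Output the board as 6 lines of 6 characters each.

Answer: ......
......
..WB..
..WBB.
..WWW.
......

Derivation:
Place W at (4,2); scan 8 dirs for brackets.
Dir NW: first cell '.' (not opp) -> no flip
Dir N: opp run (3,2) capped by W -> flip
Dir NE: opp run (3,3), next='.' -> no flip
Dir W: first cell '.' (not opp) -> no flip
Dir E: opp run (4,3) capped by W -> flip
Dir SW: first cell '.' (not opp) -> no flip
Dir S: first cell '.' (not opp) -> no flip
Dir SE: first cell '.' (not opp) -> no flip
All flips: (3,2) (4,3)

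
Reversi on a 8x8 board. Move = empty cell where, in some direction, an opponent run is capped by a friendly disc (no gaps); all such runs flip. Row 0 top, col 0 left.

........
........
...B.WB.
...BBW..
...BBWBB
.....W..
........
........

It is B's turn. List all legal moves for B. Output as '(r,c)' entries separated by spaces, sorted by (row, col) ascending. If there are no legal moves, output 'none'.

(1,4): no bracket -> illegal
(1,5): no bracket -> illegal
(1,6): flips 1 -> legal
(2,4): flips 2 -> legal
(3,6): flips 1 -> legal
(5,4): no bracket -> illegal
(5,6): flips 1 -> legal
(6,4): flips 1 -> legal
(6,5): no bracket -> illegal
(6,6): flips 1 -> legal

Answer: (1,6) (2,4) (3,6) (5,6) (6,4) (6,6)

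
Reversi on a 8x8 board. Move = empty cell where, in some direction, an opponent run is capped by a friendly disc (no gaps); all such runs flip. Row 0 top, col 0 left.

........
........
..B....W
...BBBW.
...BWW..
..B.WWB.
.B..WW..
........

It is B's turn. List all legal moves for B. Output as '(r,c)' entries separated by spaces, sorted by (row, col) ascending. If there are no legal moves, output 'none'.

Answer: (3,7) (4,6) (5,3) (6,6) (7,4) (7,5) (7,6)

Derivation:
(1,6): no bracket -> illegal
(1,7): no bracket -> illegal
(2,5): no bracket -> illegal
(2,6): no bracket -> illegal
(3,7): flips 1 -> legal
(4,6): flips 2 -> legal
(4,7): no bracket -> illegal
(5,3): flips 3 -> legal
(6,3): no bracket -> illegal
(6,6): flips 2 -> legal
(7,3): no bracket -> illegal
(7,4): flips 4 -> legal
(7,5): flips 3 -> legal
(7,6): flips 2 -> legal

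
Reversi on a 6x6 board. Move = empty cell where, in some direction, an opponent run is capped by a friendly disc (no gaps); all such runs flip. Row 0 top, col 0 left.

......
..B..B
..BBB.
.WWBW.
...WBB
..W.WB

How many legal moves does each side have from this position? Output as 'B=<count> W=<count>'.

-- B to move --
(2,0): no bracket -> illegal
(2,1): no bracket -> illegal
(2,5): no bracket -> illegal
(3,0): flips 2 -> legal
(3,5): flips 1 -> legal
(4,0): flips 1 -> legal
(4,1): flips 1 -> legal
(4,2): flips 2 -> legal
(5,1): no bracket -> illegal
(5,3): flips 2 -> legal
B mobility = 6
-- W to move --
(0,1): flips 2 -> legal
(0,2): flips 2 -> legal
(0,3): no bracket -> illegal
(0,4): no bracket -> illegal
(0,5): no bracket -> illegal
(1,1): no bracket -> illegal
(1,3): flips 3 -> legal
(1,4): flips 2 -> legal
(2,1): no bracket -> illegal
(2,5): no bracket -> illegal
(3,5): no bracket -> illegal
(4,2): no bracket -> illegal
(5,3): no bracket -> illegal
W mobility = 4

Answer: B=6 W=4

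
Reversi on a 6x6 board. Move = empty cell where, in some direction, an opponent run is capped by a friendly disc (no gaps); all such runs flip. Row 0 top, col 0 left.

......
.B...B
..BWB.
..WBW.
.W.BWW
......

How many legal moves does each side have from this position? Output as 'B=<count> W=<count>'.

-- B to move --
(1,2): no bracket -> illegal
(1,3): flips 1 -> legal
(1,4): no bracket -> illegal
(2,1): flips 1 -> legal
(2,5): flips 1 -> legal
(3,0): no bracket -> illegal
(3,1): flips 1 -> legal
(3,5): flips 1 -> legal
(4,0): no bracket -> illegal
(4,2): flips 1 -> legal
(5,0): no bracket -> illegal
(5,1): no bracket -> illegal
(5,2): no bracket -> illegal
(5,3): no bracket -> illegal
(5,4): flips 2 -> legal
(5,5): flips 1 -> legal
B mobility = 8
-- W to move --
(0,0): flips 3 -> legal
(0,1): no bracket -> illegal
(0,2): no bracket -> illegal
(0,4): no bracket -> illegal
(0,5): no bracket -> illegal
(1,0): no bracket -> illegal
(1,2): flips 1 -> legal
(1,3): no bracket -> illegal
(1,4): flips 1 -> legal
(2,0): no bracket -> illegal
(2,1): flips 1 -> legal
(2,5): flips 1 -> legal
(3,1): no bracket -> illegal
(3,5): no bracket -> illegal
(4,2): flips 1 -> legal
(5,2): flips 1 -> legal
(5,3): flips 2 -> legal
(5,4): flips 1 -> legal
W mobility = 9

Answer: B=8 W=9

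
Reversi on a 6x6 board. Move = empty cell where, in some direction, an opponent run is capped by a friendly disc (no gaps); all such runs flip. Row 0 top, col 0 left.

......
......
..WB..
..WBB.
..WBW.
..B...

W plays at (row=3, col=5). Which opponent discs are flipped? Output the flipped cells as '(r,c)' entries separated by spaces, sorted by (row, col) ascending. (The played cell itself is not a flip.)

Answer: (3,3) (3,4)

Derivation:
Dir NW: first cell '.' (not opp) -> no flip
Dir N: first cell '.' (not opp) -> no flip
Dir NE: edge -> no flip
Dir W: opp run (3,4) (3,3) capped by W -> flip
Dir E: edge -> no flip
Dir SW: first cell 'W' (not opp) -> no flip
Dir S: first cell '.' (not opp) -> no flip
Dir SE: edge -> no flip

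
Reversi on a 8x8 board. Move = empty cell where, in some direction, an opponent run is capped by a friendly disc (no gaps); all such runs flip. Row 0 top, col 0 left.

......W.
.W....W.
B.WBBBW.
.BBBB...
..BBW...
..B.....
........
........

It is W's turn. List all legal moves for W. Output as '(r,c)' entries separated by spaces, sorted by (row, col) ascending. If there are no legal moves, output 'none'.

Answer: (1,4) (4,0) (4,1) (6,1) (6,2)

Derivation:
(1,0): no bracket -> illegal
(1,2): no bracket -> illegal
(1,3): no bracket -> illegal
(1,4): flips 2 -> legal
(1,5): no bracket -> illegal
(2,1): no bracket -> illegal
(3,0): no bracket -> illegal
(3,5): no bracket -> illegal
(3,6): no bracket -> illegal
(4,0): flips 1 -> legal
(4,1): flips 2 -> legal
(4,5): no bracket -> illegal
(5,1): no bracket -> illegal
(5,3): no bracket -> illegal
(5,4): no bracket -> illegal
(6,1): flips 4 -> legal
(6,2): flips 3 -> legal
(6,3): no bracket -> illegal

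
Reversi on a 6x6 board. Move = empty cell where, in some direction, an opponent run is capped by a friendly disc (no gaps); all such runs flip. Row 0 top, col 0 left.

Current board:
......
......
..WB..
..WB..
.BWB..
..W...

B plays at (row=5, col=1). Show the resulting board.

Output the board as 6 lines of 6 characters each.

Answer: ......
......
..WB..
..WB..
.BBB..
.BW...

Derivation:
Place B at (5,1); scan 8 dirs for brackets.
Dir NW: first cell '.' (not opp) -> no flip
Dir N: first cell 'B' (not opp) -> no flip
Dir NE: opp run (4,2) capped by B -> flip
Dir W: first cell '.' (not opp) -> no flip
Dir E: opp run (5,2), next='.' -> no flip
Dir SW: edge -> no flip
Dir S: edge -> no flip
Dir SE: edge -> no flip
All flips: (4,2)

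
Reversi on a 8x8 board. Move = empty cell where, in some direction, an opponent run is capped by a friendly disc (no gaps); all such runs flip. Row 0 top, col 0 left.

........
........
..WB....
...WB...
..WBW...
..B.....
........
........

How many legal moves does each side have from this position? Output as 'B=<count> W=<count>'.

Answer: B=5 W=5

Derivation:
-- B to move --
(1,1): no bracket -> illegal
(1,2): no bracket -> illegal
(1,3): no bracket -> illegal
(2,1): flips 1 -> legal
(2,4): no bracket -> illegal
(3,1): no bracket -> illegal
(3,2): flips 2 -> legal
(3,5): no bracket -> illegal
(4,1): flips 1 -> legal
(4,5): flips 1 -> legal
(5,1): no bracket -> illegal
(5,3): no bracket -> illegal
(5,4): flips 1 -> legal
(5,5): no bracket -> illegal
B mobility = 5
-- W to move --
(1,2): no bracket -> illegal
(1,3): flips 1 -> legal
(1,4): no bracket -> illegal
(2,4): flips 2 -> legal
(2,5): no bracket -> illegal
(3,2): no bracket -> illegal
(3,5): flips 1 -> legal
(4,1): no bracket -> illegal
(4,5): no bracket -> illegal
(5,1): no bracket -> illegal
(5,3): flips 1 -> legal
(5,4): no bracket -> illegal
(6,1): no bracket -> illegal
(6,2): flips 1 -> legal
(6,3): no bracket -> illegal
W mobility = 5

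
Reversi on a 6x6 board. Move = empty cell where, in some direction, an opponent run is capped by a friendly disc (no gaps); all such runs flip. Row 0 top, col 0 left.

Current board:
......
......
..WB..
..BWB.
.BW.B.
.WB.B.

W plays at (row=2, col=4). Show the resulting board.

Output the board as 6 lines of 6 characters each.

Answer: ......
......
..WWW.
..BWB.
.BW.B.
.WB.B.

Derivation:
Place W at (2,4); scan 8 dirs for brackets.
Dir NW: first cell '.' (not opp) -> no flip
Dir N: first cell '.' (not opp) -> no flip
Dir NE: first cell '.' (not opp) -> no flip
Dir W: opp run (2,3) capped by W -> flip
Dir E: first cell '.' (not opp) -> no flip
Dir SW: first cell 'W' (not opp) -> no flip
Dir S: opp run (3,4) (4,4) (5,4), next=edge -> no flip
Dir SE: first cell '.' (not opp) -> no flip
All flips: (2,3)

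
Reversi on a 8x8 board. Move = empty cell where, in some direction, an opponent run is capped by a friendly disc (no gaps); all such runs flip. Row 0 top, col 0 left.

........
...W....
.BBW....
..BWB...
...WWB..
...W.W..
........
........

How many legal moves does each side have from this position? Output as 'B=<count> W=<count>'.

-- B to move --
(0,2): no bracket -> illegal
(0,3): no bracket -> illegal
(0,4): flips 1 -> legal
(1,2): flips 1 -> legal
(1,4): flips 1 -> legal
(2,4): flips 1 -> legal
(3,5): no bracket -> illegal
(4,2): flips 2 -> legal
(4,6): no bracket -> illegal
(5,2): flips 1 -> legal
(5,4): flips 2 -> legal
(5,6): no bracket -> illegal
(6,2): no bracket -> illegal
(6,3): no bracket -> illegal
(6,4): no bracket -> illegal
(6,5): flips 1 -> legal
(6,6): flips 3 -> legal
B mobility = 9
-- W to move --
(1,0): flips 2 -> legal
(1,1): flips 1 -> legal
(1,2): no bracket -> illegal
(2,0): flips 2 -> legal
(2,4): flips 1 -> legal
(2,5): flips 1 -> legal
(3,0): no bracket -> illegal
(3,1): flips 2 -> legal
(3,5): flips 2 -> legal
(3,6): no bracket -> illegal
(4,1): flips 1 -> legal
(4,2): no bracket -> illegal
(4,6): flips 1 -> legal
(5,4): no bracket -> illegal
(5,6): flips 2 -> legal
W mobility = 10

Answer: B=9 W=10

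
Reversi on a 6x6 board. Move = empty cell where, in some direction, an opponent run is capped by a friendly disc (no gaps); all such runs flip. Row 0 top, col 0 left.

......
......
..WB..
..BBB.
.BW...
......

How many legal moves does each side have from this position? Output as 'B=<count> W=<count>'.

-- B to move --
(1,1): flips 1 -> legal
(1,2): flips 1 -> legal
(1,3): no bracket -> illegal
(2,1): flips 1 -> legal
(3,1): no bracket -> illegal
(4,3): flips 1 -> legal
(5,1): flips 1 -> legal
(5,2): flips 1 -> legal
(5,3): no bracket -> illegal
B mobility = 6
-- W to move --
(1,2): no bracket -> illegal
(1,3): no bracket -> illegal
(1,4): no bracket -> illegal
(2,1): no bracket -> illegal
(2,4): flips 2 -> legal
(2,5): no bracket -> illegal
(3,0): no bracket -> illegal
(3,1): no bracket -> illegal
(3,5): no bracket -> illegal
(4,0): flips 1 -> legal
(4,3): no bracket -> illegal
(4,4): flips 1 -> legal
(4,5): no bracket -> illegal
(5,0): no bracket -> illegal
(5,1): no bracket -> illegal
(5,2): no bracket -> illegal
W mobility = 3

Answer: B=6 W=3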